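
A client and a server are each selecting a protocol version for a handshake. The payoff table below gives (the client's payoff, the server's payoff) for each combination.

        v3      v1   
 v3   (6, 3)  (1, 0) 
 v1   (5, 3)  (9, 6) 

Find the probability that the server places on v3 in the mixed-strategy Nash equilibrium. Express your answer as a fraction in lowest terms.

The server's mix q on v3 must make the client indifferent between v3 and v1.
The client's payoff from v3: 6q + 1(1−q). From v1: 5q + 9(1−q).
Set equal: 1q = 8(1−q) → q = 8/9.

8/9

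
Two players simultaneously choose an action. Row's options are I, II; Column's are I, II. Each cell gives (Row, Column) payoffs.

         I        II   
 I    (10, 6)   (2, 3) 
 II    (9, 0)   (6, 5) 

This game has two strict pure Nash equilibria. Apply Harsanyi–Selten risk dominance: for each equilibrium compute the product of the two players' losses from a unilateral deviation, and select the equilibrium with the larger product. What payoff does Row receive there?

6

At both I: Row loses 10 − 9 = 1 by deviating; Column loses 6 − 3 = 3. Product = 1·3 = 3.
At both II: Row loses 6 − 2 = 4 by deviating; Column loses 5 − 0 = 5. Product = 4·5 = 20.
20 > 3, so both II is risk-dominant. Row's payoff there is 6.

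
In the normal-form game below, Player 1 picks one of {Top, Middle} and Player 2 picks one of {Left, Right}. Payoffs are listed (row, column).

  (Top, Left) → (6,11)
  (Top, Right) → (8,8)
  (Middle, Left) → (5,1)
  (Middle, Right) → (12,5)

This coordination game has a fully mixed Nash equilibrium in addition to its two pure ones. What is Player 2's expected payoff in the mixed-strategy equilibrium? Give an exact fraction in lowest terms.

Player 1 mixes with probability p on Top, chosen so Player 2 is indifferent: 11p + 1(1−p) = 8p + 5(1−p) gives p = 4/7.
Player 2's expected payoff is 11·4/7 + 1·3/7 = 47/7.

47/7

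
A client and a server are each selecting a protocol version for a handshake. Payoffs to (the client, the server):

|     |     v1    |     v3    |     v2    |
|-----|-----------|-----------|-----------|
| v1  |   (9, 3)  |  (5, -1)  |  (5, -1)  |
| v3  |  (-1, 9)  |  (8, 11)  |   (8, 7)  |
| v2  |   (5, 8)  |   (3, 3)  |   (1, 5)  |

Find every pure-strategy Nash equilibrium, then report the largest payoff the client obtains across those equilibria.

Both v1 is a pure NE (the client: 9 ≥ 5; the server: 3 ≥ -1). The client gets 9.
Both v3 is a pure NE (the client: 8 ≥ 5; the server: 11 ≥ 9). The client gets 8.
Every other cell has a profitable deviation for at least one player. Highest of {9, 8} is 9.

9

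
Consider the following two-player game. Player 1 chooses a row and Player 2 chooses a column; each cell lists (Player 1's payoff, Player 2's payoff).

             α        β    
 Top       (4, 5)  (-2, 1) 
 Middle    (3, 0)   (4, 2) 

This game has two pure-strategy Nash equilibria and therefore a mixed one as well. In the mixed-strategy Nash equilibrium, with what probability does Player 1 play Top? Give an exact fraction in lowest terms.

1/3

Player 1's mix p on Top must make Player 2 indifferent between α and β.
Player 2's payoff from α: 5p + 0(1−p). From β: 1p + 2(1−p).
Set equal: 4p = 2(1−p) → p = 2/6 = 1/3.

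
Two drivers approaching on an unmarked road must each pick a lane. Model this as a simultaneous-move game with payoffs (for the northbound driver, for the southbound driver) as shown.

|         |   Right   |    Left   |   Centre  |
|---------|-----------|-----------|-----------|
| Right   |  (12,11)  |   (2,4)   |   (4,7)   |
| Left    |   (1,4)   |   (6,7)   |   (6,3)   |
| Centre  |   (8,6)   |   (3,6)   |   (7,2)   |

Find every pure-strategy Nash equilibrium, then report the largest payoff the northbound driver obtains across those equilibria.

Both Right is a pure NE (the northbound driver: 12 ≥ 8; the southbound driver: 11 ≥ 7). The northbound driver gets 12.
Both Left is a pure NE (the northbound driver: 6 ≥ 3; the southbound driver: 7 ≥ 4). The northbound driver gets 6.
Every other cell has a profitable deviation for at least one player. Highest of {12, 6} is 12.

12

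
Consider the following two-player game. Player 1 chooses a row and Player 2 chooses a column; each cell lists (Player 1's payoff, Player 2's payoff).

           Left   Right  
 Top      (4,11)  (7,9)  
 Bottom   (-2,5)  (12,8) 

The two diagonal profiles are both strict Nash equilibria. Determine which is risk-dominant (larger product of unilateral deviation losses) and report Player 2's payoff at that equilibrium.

8

At (Top, Left): Player 1 loses 4 − (-2) = 6 by deviating; Player 2 loses 11 − 9 = 2. Product = 6·2 = 12.
At (Bottom, Right): Player 1 loses 12 − 7 = 5 by deviating; Player 2 loses 8 − 5 = 3. Product = 5·3 = 15.
15 > 12, so (Bottom, Right) is risk-dominant. Player 2's payoff there is 8.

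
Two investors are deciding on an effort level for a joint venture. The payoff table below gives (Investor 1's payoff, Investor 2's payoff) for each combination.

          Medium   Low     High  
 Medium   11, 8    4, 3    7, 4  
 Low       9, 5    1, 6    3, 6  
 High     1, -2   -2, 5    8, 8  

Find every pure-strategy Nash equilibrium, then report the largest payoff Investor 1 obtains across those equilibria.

11

Both Medium is a pure NE (Investor 1: 11 ≥ 9; Investor 2: 8 ≥ 4). Investor 1 gets 11.
Both High is a pure NE (Investor 1: 8 ≥ 7; Investor 2: 8 ≥ 5). Investor 1 gets 8.
Every other cell has a profitable deviation for at least one player. Highest of {11, 8} is 11.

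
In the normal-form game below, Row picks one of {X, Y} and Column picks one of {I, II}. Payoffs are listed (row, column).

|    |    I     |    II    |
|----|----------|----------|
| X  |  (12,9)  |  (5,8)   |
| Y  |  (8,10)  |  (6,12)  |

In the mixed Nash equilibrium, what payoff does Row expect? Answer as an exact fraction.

32/5

Column mixes with probability q on I, chosen so Row is indifferent: 12q + 5(1−q) = 8q + 6(1−q) gives q = 1/5.
Row's expected payoff (from either row, since indifferent) is 12·1/5 + 5·4/5 = 32/5.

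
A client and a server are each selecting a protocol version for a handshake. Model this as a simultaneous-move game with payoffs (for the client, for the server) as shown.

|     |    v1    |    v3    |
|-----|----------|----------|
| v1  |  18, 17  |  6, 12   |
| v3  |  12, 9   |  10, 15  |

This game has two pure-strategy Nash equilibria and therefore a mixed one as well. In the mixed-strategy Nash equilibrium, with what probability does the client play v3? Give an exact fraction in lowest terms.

5/11

The client's mix p on v1 must make the server indifferent between v1 and v3.
The server's payoff from v1: 17p + 9(1−p). From v3: 12p + 15(1−p).
Set equal: 5p = 6(1−p) → p = 6/11.
Probability on v3 is 1 − 6/11 = 5/11.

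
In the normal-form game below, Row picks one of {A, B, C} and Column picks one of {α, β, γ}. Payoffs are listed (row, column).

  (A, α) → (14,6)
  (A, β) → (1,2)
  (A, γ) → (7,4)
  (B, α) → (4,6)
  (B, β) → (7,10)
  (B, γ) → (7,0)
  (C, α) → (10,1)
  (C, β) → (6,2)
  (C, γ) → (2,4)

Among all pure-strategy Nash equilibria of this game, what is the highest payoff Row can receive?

14

(A, α) is a pure NE (Row: 14 ≥ 10; Column: 6 ≥ 4). Row gets 14.
(B, β) is a pure NE (Row: 7 ≥ 6; Column: 10 ≥ 6). Row gets 7.
Every other cell has a profitable deviation for at least one player. Highest of {14, 7} is 14.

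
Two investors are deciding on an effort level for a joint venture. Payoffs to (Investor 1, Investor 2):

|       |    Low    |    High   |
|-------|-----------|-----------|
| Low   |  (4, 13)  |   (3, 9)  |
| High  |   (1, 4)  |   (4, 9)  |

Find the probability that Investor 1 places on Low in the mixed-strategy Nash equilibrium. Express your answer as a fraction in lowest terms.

5/9

Investor 1's mix p on Low must make Investor 2 indifferent between Low and High.
Investor 2's payoff from Low: 13p + 4(1−p). From High: 9p + 9(1−p).
Set equal: 4p = 5(1−p) → p = 5/9.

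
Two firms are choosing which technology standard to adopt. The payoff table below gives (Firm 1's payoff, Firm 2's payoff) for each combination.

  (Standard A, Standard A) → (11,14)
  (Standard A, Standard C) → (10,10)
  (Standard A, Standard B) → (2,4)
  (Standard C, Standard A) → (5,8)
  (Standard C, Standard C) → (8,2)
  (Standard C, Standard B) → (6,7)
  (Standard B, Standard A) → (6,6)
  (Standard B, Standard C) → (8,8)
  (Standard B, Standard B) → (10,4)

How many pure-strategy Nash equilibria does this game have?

1

Both Standard A: Firm 1 gets 11 (best alternative 6); Firm 2 gets 14 (best alternative 10). Neither deviates — NE.
Both Standard B is not a NE: Firm 2 would switch to Standard C (8 > 4).
No other cell survives both best-response checks, so there is 1 pure NE.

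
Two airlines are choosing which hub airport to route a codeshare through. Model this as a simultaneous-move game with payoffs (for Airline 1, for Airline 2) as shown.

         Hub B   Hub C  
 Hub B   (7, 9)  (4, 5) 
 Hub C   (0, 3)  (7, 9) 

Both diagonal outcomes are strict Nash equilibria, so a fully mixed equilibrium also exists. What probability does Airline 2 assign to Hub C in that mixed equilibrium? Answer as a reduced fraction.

7/10

Airline 2's mix q on Hub B must make Airline 1 indifferent between Hub B and Hub C.
Airline 1's payoff from Hub B: 7q + 4(1−q). From Hub C: 0q + 7(1−q).
Set equal: 7q = 3(1−q) → q = 3/10.
Probability on Hub C is 1 − 3/10 = 7/10.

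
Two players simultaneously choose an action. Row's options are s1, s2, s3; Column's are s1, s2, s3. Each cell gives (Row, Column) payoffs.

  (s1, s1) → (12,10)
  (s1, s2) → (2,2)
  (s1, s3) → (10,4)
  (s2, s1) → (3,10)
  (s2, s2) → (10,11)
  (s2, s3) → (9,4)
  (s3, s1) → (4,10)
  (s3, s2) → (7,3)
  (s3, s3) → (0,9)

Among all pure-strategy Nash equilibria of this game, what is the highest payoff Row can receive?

Both s1 is a pure NE (Row: 12 ≥ 4; Column: 10 ≥ 4). Row gets 12.
Both s2 is a pure NE (Row: 10 ≥ 7; Column: 11 ≥ 10). Row gets 10.
Every other cell has a profitable deviation for at least one player. Highest of {12, 10} is 12.

12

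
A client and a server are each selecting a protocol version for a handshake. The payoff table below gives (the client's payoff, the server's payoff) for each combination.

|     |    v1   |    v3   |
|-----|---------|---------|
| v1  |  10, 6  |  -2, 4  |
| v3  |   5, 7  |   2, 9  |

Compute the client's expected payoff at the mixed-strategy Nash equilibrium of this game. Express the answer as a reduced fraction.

The server mixes with probability q on v1, chosen so the client is indifferent: 10q + (-2)(1−q) = 5q + 2(1−q) gives q = 4/9.
The client's expected payoff (from either row, since indifferent) is 10·4/9 + (-2)·5/9 = 10/3.

10/3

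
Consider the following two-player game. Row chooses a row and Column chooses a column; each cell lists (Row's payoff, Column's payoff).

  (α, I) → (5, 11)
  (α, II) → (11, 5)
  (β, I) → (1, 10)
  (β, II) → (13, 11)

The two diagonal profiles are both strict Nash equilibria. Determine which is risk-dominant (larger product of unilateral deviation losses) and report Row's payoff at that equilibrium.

At (α, I): Row loses 5 − 1 = 4 by deviating; Column loses 11 − 5 = 6. Product = 4·6 = 24.
At (β, II): Row loses 13 − 11 = 2 by deviating; Column loses 11 − 10 = 1. Product = 2·1 = 2.
24 > 2, so (α, I) is risk-dominant. Row's payoff there is 5.

5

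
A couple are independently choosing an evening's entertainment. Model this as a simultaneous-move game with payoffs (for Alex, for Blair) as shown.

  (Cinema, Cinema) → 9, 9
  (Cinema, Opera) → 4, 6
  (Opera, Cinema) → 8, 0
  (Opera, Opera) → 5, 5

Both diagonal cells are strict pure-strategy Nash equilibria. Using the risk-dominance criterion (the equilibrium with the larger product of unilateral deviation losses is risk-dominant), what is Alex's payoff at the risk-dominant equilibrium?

5

At both Cinema: Alex loses 9 − 8 = 1 by deviating; Blair loses 9 − 6 = 3. Product = 1·3 = 3.
At both Opera: Alex loses 5 − 4 = 1 by deviating; Blair loses 5 − 0 = 5. Product = 1·5 = 5.
5 > 3, so both Opera is risk-dominant. Alex's payoff there is 5.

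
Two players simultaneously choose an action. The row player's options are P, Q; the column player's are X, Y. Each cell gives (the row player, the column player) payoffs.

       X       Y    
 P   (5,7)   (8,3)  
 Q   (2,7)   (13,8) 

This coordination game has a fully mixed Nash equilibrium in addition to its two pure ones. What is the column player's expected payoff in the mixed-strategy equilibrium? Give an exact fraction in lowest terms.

7

The row player mixes with probability p on P, chosen so the column player is indifferent: 7p + 7(1−p) = 3p + 8(1−p) gives p = 1/5.
The column player's expected payoff is 7·1/5 + 7·4/5 = 7.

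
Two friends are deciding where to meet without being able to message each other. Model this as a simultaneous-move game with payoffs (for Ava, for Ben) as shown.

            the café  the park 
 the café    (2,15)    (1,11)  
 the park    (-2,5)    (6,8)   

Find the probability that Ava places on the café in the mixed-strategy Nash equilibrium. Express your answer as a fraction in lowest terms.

3/7

Ava's mix p on the café must make Ben indifferent between the café and the park.
Ben's payoff from the café: 15p + 5(1−p). From the park: 11p + 8(1−p).
Set equal: 4p = 3(1−p) → p = 3/7.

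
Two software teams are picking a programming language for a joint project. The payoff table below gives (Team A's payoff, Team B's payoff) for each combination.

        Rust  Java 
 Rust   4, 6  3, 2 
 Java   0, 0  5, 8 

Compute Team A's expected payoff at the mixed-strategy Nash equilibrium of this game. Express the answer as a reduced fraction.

10/3

Team B mixes with probability q on Rust, chosen so Team A is indifferent: 4q + 3(1−q) = 0q + 5(1−q) gives q = 1/3.
Team A's expected payoff (from either row, since indifferent) is 4·1/3 + 3·2/3 = 10/3.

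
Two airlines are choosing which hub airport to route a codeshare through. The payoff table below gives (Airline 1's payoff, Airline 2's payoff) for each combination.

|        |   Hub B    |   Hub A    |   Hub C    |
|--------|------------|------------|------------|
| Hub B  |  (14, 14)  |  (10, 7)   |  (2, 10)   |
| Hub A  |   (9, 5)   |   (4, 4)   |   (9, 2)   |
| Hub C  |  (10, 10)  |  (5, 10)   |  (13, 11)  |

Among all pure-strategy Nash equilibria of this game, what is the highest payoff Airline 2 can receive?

14

Both Hub B is a pure NE (Airline 1: 14 ≥ 10; Airline 2: 14 ≥ 10). Airline 2 gets 14.
Both Hub C is a pure NE (Airline 1: 13 ≥ 9; Airline 2: 11 ≥ 10). Airline 2 gets 11.
Every other cell has a profitable deviation for at least one player. Highest of {14, 11} is 14.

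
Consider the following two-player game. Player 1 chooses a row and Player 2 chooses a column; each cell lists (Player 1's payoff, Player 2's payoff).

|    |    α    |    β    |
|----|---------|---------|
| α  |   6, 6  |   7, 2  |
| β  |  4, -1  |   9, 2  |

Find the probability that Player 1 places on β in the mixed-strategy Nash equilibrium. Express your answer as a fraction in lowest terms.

4/7

Player 1's mix p on α must make Player 2 indifferent between α and β.
Player 2's payoff from α: 6p + (-1)(1−p). From β: 2p + 2(1−p).
Set equal: 4p = 3(1−p) → p = 3/7.
Probability on β is 1 − 3/7 = 4/7.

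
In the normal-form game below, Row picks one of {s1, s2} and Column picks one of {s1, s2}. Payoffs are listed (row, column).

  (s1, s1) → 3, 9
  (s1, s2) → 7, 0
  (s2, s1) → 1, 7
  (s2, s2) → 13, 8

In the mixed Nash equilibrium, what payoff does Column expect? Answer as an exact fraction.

36/5

Row mixes with probability p on s1, chosen so Column is indifferent: 9p + 7(1−p) = 0p + 8(1−p) gives p = 1/10.
Column's expected payoff is 9·1/10 + 7·9/10 = 36/5.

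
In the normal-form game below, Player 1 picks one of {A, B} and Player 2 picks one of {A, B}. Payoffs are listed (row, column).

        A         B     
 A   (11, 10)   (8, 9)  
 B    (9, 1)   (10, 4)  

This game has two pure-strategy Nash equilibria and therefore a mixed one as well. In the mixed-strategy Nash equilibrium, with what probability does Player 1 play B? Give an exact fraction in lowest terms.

Player 1's mix p on A must make Player 2 indifferent between A and B.
Player 2's payoff from A: 10p + 1(1−p). From B: 9p + 4(1−p).
Set equal: 1p = 3(1−p) → p = 3/4.
Probability on B is 1 − 3/4 = 1/4.

1/4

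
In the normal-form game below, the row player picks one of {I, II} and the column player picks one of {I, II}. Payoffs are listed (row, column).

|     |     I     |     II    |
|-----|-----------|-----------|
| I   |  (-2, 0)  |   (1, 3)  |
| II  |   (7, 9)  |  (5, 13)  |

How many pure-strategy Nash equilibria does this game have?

Both II: the row player gets 5 (best alternative 1); the column player gets 13 (best alternative 9). Neither deviates — NE.
Both I is not a NE: the row player would switch to II (7 > -2).
No other cell survives both best-response checks, so there is 1 pure NE.

1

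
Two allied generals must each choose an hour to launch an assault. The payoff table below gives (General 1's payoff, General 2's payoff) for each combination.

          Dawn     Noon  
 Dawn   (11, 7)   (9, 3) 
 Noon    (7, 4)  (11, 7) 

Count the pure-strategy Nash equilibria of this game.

Both Dawn: General 1 gets 11 (best alternative 7); General 2 gets 7 (best alternative 3). Neither deviates — NE.
Both Noon: General 1 gets 11 (best alternative 9); General 2 gets 7 (best alternative 4). Neither deviates — NE.
(Noon, Dawn) is not a NE: General 1 would switch to Dawn (11 > 7).
No other cell survives both best-response checks, so there are 2 pure NE.

2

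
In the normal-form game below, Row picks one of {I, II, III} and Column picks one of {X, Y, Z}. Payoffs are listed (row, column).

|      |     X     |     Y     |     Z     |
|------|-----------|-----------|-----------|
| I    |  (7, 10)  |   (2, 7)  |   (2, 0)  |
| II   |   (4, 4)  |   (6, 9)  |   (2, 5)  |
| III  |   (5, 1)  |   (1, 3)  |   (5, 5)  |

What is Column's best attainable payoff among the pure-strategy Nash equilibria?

10

(I, X) is a pure NE (Row: 7 ≥ 5; Column: 10 ≥ 7). Column gets 10.
(II, Y) is a pure NE (Row: 6 ≥ 2; Column: 9 ≥ 5). Column gets 9.
(III, Z) is a pure NE (Row: 5 ≥ 2; Column: 5 ≥ 3). Column gets 5.
Every other cell has a profitable deviation for at least one player. Highest of {10, 9, 5} is 10.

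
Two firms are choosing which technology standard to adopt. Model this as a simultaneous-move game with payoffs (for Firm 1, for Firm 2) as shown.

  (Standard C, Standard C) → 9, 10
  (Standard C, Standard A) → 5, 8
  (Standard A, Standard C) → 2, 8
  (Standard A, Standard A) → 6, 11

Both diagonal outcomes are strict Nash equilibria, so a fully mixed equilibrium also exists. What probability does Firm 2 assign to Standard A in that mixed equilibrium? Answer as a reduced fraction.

7/8

Firm 2's mix q on Standard C must make Firm 1 indifferent between Standard C and Standard A.
Firm 1's payoff from Standard C: 9q + 5(1−q). From Standard A: 2q + 6(1−q).
Set equal: 7q = 1(1−q) → q = 1/8.
Probability on Standard A is 1 − 1/8 = 7/8.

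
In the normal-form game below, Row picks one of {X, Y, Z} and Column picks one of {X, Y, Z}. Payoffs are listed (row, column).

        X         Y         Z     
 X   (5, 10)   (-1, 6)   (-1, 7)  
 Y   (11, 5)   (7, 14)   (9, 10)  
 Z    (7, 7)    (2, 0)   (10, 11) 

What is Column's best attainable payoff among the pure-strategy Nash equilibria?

14

Both Y is a pure NE (Row: 7 ≥ 2; Column: 14 ≥ 10). Column gets 14.
Both Z is a pure NE (Row: 10 ≥ 9; Column: 11 ≥ 7). Column gets 11.
Every other cell has a profitable deviation for at least one player. Highest of {14, 11} is 14.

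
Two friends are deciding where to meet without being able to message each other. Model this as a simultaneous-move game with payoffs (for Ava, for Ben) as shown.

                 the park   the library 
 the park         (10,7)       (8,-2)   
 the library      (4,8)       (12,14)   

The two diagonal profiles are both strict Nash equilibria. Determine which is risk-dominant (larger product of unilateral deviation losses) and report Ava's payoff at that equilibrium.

At both the park: Ava loses 10 − 4 = 6 by deviating; Ben loses 7 − (-2) = 9. Product = 6·9 = 54.
At both the library: Ava loses 12 − 8 = 4 by deviating; Ben loses 14 − 8 = 6. Product = 4·6 = 24.
54 > 24, so both the park is risk-dominant. Ava's payoff there is 10.

10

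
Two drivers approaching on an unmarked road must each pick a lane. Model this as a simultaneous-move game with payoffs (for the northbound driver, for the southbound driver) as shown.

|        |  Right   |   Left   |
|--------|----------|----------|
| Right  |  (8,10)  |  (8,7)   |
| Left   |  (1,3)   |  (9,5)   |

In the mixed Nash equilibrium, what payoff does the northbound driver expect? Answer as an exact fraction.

8

The southbound driver mixes with probability q on Right, chosen so the northbound driver is indifferent: 8q + 8(1−q) = 1q + 9(1−q) gives q = 1/8.
The northbound driver's expected payoff (from either row, since indifferent) is 8·1/8 + 8·7/8 = 8.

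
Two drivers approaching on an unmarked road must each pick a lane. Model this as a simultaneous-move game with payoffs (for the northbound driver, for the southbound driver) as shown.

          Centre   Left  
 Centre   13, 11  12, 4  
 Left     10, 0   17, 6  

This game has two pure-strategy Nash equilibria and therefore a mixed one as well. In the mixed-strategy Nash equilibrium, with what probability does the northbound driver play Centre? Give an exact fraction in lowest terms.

The northbound driver's mix p on Centre must make the southbound driver indifferent between Centre and Left.
The southbound driver's payoff from Centre: 11p + 0(1−p). From Left: 4p + 6(1−p).
Set equal: 7p = 6(1−p) → p = 6/13.

6/13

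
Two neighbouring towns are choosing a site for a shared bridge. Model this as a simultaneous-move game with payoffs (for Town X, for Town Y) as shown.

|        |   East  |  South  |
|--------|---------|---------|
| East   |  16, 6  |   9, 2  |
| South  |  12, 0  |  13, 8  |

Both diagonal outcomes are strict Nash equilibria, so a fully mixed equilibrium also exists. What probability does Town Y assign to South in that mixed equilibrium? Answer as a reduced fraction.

Town Y's mix q on East must make Town X indifferent between East and South.
Town X's payoff from East: 16q + 9(1−q). From South: 12q + 13(1−q).
Set equal: 4q = 4(1−q) → q = 4/8 = 1/2.
Probability on South is 1 − 1/2 = 1/2.

1/2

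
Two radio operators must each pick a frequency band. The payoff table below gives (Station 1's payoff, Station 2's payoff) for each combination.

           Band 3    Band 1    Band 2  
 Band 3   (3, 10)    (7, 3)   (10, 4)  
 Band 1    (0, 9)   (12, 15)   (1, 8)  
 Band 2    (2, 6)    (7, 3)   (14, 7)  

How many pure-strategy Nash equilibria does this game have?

Both Band 3: Station 1 gets 3 (best alternative 2); Station 2 gets 10 (best alternative 4). Neither deviates — NE.
Both Band 1: Station 1 gets 12 (best alternative 7); Station 2 gets 15 (best alternative 9). Neither deviates — NE.
Both Band 2: Station 1 gets 14 (best alternative 10); Station 2 gets 7 (best alternative 6). Neither deviates — NE.
(Band 1, Band 2) is not a NE: Station 1 would switch to Band 2 (14 > 1).
No other cell survives both best-response checks, so there are 3 pure NE.

3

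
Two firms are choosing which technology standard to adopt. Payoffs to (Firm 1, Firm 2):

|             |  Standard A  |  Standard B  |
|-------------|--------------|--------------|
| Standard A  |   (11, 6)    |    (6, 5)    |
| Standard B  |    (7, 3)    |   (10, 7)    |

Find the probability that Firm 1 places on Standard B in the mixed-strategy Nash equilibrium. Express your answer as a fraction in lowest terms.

Firm 1's mix p on Standard A must make Firm 2 indifferent between Standard A and Standard B.
Firm 2's payoff from Standard A: 6p + 3(1−p). From Standard B: 5p + 7(1−p).
Set equal: 1p = 4(1−p) → p = 4/5.
Probability on Standard B is 1 − 4/5 = 1/5.

1/5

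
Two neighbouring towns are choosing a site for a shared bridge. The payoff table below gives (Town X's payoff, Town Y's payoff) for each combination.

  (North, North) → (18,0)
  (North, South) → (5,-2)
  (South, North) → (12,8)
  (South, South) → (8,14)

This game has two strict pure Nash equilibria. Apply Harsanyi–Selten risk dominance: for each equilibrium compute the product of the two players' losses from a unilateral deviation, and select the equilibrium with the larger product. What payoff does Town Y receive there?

14

At both North: Town X loses 18 − 12 = 6 by deviating; Town Y loses 0 − (-2) = 2. Product = 6·2 = 12.
At both South: Town X loses 8 − 5 = 3 by deviating; Town Y loses 14 − 8 = 6. Product = 3·6 = 18.
18 > 12, so both South is risk-dominant. Town Y's payoff there is 14.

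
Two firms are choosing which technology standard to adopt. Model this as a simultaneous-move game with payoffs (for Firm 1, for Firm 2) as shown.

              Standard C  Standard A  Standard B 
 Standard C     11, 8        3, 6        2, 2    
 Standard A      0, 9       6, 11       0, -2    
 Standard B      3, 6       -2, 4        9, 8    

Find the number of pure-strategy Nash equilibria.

Both Standard C: Firm 1 gets 11 (best alternative 3); Firm 2 gets 8 (best alternative 6). Neither deviates — NE.
Both Standard A: Firm 1 gets 6 (best alternative 3); Firm 2 gets 11 (best alternative 9). Neither deviates — NE.
Both Standard B: Firm 1 gets 9 (best alternative 2); Firm 2 gets 8 (best alternative 6). Neither deviates — NE.
(Standard C, Standard A) is not a NE: Firm 1 would switch to Standard A (6 > 3).
No other cell survives both best-response checks, so there are 3 pure NE.

3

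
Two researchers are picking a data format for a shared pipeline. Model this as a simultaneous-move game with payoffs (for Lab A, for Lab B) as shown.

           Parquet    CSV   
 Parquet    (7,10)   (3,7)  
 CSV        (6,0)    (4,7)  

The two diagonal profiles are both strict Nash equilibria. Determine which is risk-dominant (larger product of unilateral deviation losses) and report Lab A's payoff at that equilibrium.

At both Parquet: Lab A loses 7 − 6 = 1 by deviating; Lab B loses 10 − 7 = 3. Product = 1·3 = 3.
At both CSV: Lab A loses 4 − 3 = 1 by deviating; Lab B loses 7 − 0 = 7. Product = 1·7 = 7.
7 > 3, so both CSV is risk-dominant. Lab A's payoff there is 4.

4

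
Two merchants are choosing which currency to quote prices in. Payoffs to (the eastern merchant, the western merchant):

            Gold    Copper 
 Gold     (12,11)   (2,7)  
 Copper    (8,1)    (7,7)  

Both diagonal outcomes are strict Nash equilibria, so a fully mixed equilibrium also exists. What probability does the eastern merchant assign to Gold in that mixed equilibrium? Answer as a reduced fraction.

3/5

The eastern merchant's mix p on Gold must make the western merchant indifferent between Gold and Copper.
The western merchant's payoff from Gold: 11p + 1(1−p). From Copper: 7p + 7(1−p).
Set equal: 4p = 6(1−p) → p = 6/10 = 3/5.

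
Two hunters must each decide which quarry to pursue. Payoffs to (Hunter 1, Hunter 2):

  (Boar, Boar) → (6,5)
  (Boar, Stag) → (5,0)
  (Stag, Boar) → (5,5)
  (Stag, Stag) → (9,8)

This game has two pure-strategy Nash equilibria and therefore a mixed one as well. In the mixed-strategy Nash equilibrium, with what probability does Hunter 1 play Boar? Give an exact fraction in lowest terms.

Hunter 1's mix p on Boar must make Hunter 2 indifferent between Boar and Stag.
Hunter 2's payoff from Boar: 5p + 5(1−p). From Stag: 0p + 8(1−p).
Set equal: 5p = 3(1−p) → p = 3/8.

3/8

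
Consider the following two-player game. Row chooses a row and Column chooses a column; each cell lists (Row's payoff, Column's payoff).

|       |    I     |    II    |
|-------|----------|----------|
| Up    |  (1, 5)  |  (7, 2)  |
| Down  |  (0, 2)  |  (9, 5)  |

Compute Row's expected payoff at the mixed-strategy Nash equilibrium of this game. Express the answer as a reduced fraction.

Column mixes with probability q on I, chosen so Row is indifferent: 1q + 7(1−q) = 0q + 9(1−q) gives q = 2/3.
Row's expected payoff (from either row, since indifferent) is 1·2/3 + 7·1/3 = 3.

3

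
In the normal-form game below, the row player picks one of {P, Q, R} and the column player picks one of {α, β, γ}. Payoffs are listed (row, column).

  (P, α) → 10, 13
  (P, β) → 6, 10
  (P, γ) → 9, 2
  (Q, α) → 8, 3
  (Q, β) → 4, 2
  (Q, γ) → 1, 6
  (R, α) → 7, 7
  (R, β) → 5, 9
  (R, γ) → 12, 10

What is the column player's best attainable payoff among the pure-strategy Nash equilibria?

13

(P, α) is a pure NE (the row player: 10 ≥ 8; the column player: 13 ≥ 10). The column player gets 13.
(R, γ) is a pure NE (the row player: 12 ≥ 9; the column player: 10 ≥ 9). The column player gets 10.
Every other cell has a profitable deviation for at least one player. Highest of {13, 10} is 13.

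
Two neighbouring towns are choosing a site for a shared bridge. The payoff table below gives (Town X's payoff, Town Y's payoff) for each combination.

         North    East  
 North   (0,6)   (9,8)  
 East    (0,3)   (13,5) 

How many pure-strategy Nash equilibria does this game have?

Both East: Town X gets 13 (best alternative 9); Town Y gets 5 (best alternative 3). Neither deviates — NE.
Both North is not a NE: Town Y would switch to East (8 > 6).
No other cell survives both best-response checks, so there is 1 pure NE.

1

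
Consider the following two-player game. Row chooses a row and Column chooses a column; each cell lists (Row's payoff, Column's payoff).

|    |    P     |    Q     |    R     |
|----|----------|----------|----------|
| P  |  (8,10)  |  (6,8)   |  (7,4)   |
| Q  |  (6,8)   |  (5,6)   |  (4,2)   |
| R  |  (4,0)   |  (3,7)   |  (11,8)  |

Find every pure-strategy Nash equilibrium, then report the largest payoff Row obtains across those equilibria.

11

Both P is a pure NE (Row: 8 ≥ 6; Column: 10 ≥ 8). Row gets 8.
Both R is a pure NE (Row: 11 ≥ 7; Column: 8 ≥ 7). Row gets 11.
Every other cell has a profitable deviation for at least one player. Highest of {8, 11} is 11.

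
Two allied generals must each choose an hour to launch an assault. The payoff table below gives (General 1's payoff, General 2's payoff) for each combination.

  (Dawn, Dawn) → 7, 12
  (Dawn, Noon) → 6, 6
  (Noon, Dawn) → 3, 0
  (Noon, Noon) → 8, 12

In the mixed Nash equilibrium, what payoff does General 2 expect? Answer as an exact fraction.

General 1 mixes with probability p on Dawn, chosen so General 2 is indifferent: 12p + 0(1−p) = 6p + 12(1−p) gives p = 2/3.
General 2's expected payoff is 12·2/3 + 0·1/3 = 8.

8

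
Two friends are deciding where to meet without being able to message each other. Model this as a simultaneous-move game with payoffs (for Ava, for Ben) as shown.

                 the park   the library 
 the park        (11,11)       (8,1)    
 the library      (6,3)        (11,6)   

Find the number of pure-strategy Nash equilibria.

2

Both the park: Ava gets 11 (best alternative 6); Ben gets 11 (best alternative 1). Neither deviates — NE.
Both the library: Ava gets 11 (best alternative 8); Ben gets 6 (best alternative 3). Neither deviates — NE.
(the library, the park) is not a NE: Ava would switch to the park (11 > 6).
No other cell survives both best-response checks, so there are 2 pure NE.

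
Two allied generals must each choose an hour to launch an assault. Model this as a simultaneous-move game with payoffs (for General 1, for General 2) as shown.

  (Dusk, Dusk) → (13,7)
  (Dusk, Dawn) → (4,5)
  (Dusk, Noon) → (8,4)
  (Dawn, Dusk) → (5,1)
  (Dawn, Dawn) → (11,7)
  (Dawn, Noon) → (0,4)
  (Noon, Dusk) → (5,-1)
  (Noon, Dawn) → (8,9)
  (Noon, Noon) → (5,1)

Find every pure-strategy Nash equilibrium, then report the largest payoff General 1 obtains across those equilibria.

13

Both Dusk is a pure NE (General 1: 13 ≥ 5; General 2: 7 ≥ 5). General 1 gets 13.
Both Dawn is a pure NE (General 1: 11 ≥ 8; General 2: 7 ≥ 4). General 1 gets 11.
Every other cell has a profitable deviation for at least one player. Highest of {13, 11} is 13.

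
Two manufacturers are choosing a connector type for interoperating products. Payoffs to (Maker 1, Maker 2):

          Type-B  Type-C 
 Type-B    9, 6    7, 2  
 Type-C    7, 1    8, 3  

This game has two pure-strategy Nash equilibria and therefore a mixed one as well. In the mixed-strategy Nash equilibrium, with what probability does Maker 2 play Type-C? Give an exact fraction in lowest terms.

Maker 2's mix q on Type-B must make Maker 1 indifferent between Type-B and Type-C.
Maker 1's payoff from Type-B: 9q + 7(1−q). From Type-C: 7q + 8(1−q).
Set equal: 2q = 1(1−q) → q = 1/3.
Probability on Type-C is 1 − 1/3 = 2/3.

2/3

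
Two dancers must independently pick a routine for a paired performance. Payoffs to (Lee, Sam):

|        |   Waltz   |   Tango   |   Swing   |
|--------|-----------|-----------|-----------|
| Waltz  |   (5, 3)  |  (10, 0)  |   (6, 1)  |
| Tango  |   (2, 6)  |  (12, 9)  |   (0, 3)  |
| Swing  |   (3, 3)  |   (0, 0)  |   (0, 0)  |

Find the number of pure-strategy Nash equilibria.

2

Both Waltz: Lee gets 5 (best alternative 3); Sam gets 3 (best alternative 1). Neither deviates — NE.
Both Tango: Lee gets 12 (best alternative 10); Sam gets 9 (best alternative 6). Neither deviates — NE.
Both Swing is not a NE: Lee would switch to Waltz (6 > 0).
No other cell survives both best-response checks, so there are 2 pure NE.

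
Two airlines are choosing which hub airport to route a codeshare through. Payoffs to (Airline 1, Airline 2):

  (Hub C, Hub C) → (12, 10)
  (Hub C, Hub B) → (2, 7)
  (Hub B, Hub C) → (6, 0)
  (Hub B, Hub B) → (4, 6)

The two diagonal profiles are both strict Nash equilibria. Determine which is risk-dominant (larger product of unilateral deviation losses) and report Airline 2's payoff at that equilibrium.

At both Hub C: Airline 1 loses 12 − 6 = 6 by deviating; Airline 2 loses 10 − 7 = 3. Product = 6·3 = 18.
At both Hub B: Airline 1 loses 4 − 2 = 2 by deviating; Airline 2 loses 6 − 0 = 6. Product = 2·6 = 12.
18 > 12, so both Hub C is risk-dominant. Airline 2's payoff there is 10.

10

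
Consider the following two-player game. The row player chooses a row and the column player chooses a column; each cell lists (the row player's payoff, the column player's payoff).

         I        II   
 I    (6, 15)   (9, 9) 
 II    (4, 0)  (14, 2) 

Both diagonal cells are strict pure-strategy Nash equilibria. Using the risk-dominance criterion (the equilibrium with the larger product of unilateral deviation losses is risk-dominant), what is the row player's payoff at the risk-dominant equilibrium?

At both I: the row player loses 6 − 4 = 2 by deviating; the column player loses 15 − 9 = 6. Product = 2·6 = 12.
At both II: the row player loses 14 − 9 = 5 by deviating; the column player loses 2 − 0 = 2. Product = 5·2 = 10.
12 > 10, so both I is risk-dominant. The row player's payoff there is 6.

6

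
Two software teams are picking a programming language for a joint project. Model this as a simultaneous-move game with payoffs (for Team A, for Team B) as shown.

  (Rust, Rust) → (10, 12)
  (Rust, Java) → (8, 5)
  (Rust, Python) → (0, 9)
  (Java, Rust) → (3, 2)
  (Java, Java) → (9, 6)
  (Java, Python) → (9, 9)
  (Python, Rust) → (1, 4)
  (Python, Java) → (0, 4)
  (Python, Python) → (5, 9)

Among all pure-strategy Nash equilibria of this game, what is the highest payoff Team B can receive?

12

Both Rust is a pure NE (Team A: 10 ≥ 3; Team B: 12 ≥ 9). Team B gets 12.
(Java, Python) is a pure NE (Team A: 9 ≥ 5; Team B: 9 ≥ 6). Team B gets 9.
Every other cell has a profitable deviation for at least one player. Highest of {12, 9} is 12.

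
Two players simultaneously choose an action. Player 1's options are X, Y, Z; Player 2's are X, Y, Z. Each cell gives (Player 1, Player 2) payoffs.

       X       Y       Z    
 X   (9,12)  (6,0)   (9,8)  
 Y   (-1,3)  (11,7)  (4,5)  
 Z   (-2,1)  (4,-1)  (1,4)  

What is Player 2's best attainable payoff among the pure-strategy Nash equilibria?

Both X is a pure NE (Player 1: 9 ≥ -1; Player 2: 12 ≥ 8). Player 2 gets 12.
Both Y is a pure NE (Player 1: 11 ≥ 6; Player 2: 7 ≥ 5). Player 2 gets 7.
Every other cell has a profitable deviation for at least one player. Highest of {12, 7} is 12.

12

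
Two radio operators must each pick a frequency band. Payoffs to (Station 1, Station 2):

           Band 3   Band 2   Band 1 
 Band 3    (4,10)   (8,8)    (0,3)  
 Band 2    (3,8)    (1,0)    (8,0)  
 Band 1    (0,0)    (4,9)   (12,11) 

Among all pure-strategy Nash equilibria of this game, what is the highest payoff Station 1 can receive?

Both Band 3 is a pure NE (Station 1: 4 ≥ 3; Station 2: 10 ≥ 8). Station 1 gets 4.
Both Band 1 is a pure NE (Station 1: 12 ≥ 8; Station 2: 11 ≥ 9). Station 1 gets 12.
Every other cell has a profitable deviation for at least one player. Highest of {4, 12} is 12.

12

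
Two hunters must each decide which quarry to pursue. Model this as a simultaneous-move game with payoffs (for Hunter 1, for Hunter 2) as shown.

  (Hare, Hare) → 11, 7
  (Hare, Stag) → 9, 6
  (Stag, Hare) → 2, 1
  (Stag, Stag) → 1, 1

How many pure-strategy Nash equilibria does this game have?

1

Both Hare: Hunter 1 gets 11 (best alternative 2); Hunter 2 gets 7 (best alternative 6). Neither deviates — NE.
Both Stag is not a NE: Hunter 1 would switch to Hare (9 > 1).
No other cell survives both best-response checks, so there is 1 pure NE.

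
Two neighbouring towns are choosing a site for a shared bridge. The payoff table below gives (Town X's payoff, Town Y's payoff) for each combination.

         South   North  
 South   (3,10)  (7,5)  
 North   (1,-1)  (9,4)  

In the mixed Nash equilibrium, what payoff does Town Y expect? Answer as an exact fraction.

9/2

Town X mixes with probability p on South, chosen so Town Y is indifferent: 10p + (-1)(1−p) = 5p + 4(1−p) gives p = 1/2.
Town Y's expected payoff is 10·1/2 + (-1)·1/2 = 9/2.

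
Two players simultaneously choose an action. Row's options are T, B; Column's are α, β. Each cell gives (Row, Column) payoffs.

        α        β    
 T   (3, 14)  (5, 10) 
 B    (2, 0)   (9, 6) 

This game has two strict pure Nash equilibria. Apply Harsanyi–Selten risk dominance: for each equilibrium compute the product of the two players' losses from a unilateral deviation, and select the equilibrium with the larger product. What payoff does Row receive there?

9

At (T, α): Row loses 3 − 2 = 1 by deviating; Column loses 14 − 10 = 4. Product = 1·4 = 4.
At (B, β): Row loses 9 − 5 = 4 by deviating; Column loses 6 − 0 = 6. Product = 4·6 = 24.
24 > 4, so (B, β) is risk-dominant. Row's payoff there is 9.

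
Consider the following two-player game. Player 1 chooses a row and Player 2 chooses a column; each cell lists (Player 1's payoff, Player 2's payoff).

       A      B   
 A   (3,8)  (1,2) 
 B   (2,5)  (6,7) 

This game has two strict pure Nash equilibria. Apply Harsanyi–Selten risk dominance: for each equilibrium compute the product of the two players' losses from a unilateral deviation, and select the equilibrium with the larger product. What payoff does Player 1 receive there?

At both A: Player 1 loses 3 − 2 = 1 by deviating; Player 2 loses 8 − 2 = 6. Product = 1·6 = 6.
At both B: Player 1 loses 6 − 1 = 5 by deviating; Player 2 loses 7 − 5 = 2. Product = 5·2 = 10.
10 > 6, so both B is risk-dominant. Player 1's payoff there is 6.

6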